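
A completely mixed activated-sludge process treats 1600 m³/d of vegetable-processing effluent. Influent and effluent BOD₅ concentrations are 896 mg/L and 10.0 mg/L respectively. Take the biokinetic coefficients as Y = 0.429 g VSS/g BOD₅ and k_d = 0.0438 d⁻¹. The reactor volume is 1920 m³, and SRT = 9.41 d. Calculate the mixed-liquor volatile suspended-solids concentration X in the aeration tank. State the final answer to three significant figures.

X ≈ 2110 mg/L

Solving the biomass balance for X: X = Y Q (S₀−S) θ_c / [V (1+k_d θ_c)] = 0.429 × 1600 × (896 − 10.0) × 9.41 / [1920 × (1 + 0.0438 × 9.41)] = 2111 mg/L.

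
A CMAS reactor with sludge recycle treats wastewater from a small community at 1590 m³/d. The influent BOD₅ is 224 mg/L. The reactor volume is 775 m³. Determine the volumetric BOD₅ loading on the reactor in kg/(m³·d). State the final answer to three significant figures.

L_v = Q S₀ / V = 1590 × 224 × 10⁻³ / 775.0 = 0.4596 kg/(m³·d).

L_v ≈ 0.460 kg BOD₅/(m³·d)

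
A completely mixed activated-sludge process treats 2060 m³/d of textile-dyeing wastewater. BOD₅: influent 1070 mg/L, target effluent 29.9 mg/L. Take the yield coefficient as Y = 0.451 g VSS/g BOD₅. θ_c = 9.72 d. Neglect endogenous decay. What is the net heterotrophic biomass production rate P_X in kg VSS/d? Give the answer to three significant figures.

P_X ≈ 966 kg VSS/d

Since k_d ≈ 0, Y_obs = Y = 0.451 g VSS/g BOD₅.
Mass of BOD₅ removed per day: Q(S₀ − S) = 2060 × 1040 g/m³ = 2143 kg/d.
Net biomass production P_X = Y_obs × Q·(S₀ − S) = 0.4510 × 2143 = 966.3 kg VSS/d.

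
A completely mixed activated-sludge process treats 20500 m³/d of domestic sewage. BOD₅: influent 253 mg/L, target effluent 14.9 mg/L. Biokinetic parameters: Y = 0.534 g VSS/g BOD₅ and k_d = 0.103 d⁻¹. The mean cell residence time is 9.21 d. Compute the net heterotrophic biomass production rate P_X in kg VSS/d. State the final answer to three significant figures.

The observed yield is Y_obs = Y/(1 + k_d·θ_c) = 0.534 / (1 + 0.103 × 9.21) = 0.534 / 1.949 = 0.2740 g VSS per g BOD₅ removed.
Substrate removed = Q·(S₀ − S) = 20500 m³/d × (253 − 14.9) g/m³ = 4.88×10^6 g/d = 4881 kg/d.
So the net sludge growth is P_X = 0.2740 × 4881 = 1338 kg VSS/d.

P_X ≈ 1340 kg VSS/d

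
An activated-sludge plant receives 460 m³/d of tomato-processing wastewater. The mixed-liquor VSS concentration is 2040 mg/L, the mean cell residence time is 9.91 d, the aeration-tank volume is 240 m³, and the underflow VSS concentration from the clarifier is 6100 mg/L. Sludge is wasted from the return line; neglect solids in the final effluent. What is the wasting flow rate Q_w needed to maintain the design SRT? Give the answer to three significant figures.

Q_w ≈ 8.10 m³/d

Q_w = (V·X)/(θ_c X_r) = 240.0 × 2040 / (9.91 × 6100) = 8.099 m³/d.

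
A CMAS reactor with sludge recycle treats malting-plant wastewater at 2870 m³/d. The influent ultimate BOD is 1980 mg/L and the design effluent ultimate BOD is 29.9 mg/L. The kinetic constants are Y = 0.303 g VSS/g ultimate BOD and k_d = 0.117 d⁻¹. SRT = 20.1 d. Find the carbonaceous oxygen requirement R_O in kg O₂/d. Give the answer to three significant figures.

R_O ≈ 4880 kg O₂/d

Observed yield with endogenous decay: Y_obs = Y / (1 + k_d·θ_c) = 0.303 / (1 + 0.117 × 20.1) = 0.303 / 3.352 = 0.09040 g VSS/g ultimate BOD.
Substrate removed = Q·(S₀ − S) = 2870 m³/d × (1980 − 29.9) g/m³ = 5.6×10^6 g/d = 5597 kg/d.
Net sludge production P_X = 0.09040 × 5597 = 506.0 kg VSS/d.
R_O = Q·ΔS − 1.42 P_X = 5597 − 718.5 = 4878 kg O₂/d.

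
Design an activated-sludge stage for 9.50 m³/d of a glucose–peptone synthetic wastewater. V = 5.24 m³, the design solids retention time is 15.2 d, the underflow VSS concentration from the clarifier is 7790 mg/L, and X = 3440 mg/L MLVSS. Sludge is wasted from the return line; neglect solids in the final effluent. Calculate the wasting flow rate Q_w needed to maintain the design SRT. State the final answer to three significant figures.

Wasting from the return line (neglecting effluent solids): Q_w = V·X / (θ_c·X_r) = 5.240 × 3440 / (15.2 × 7790) = 0.1522 m³/d.

Q_w ≈ 0.152 m³/d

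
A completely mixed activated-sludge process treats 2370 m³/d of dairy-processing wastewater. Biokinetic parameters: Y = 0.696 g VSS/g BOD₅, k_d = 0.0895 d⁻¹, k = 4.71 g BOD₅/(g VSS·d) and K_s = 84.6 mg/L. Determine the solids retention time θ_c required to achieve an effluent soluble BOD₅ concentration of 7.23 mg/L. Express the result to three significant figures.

θ_c ≈ 5.93 d

Specific growth rate at S = 7.23 mg/L: μ = YkS/(K_s+S) = 0.696·4.71·7.23/(84.6+7.23) = 0.2581 d⁻¹.
θ_c = 1/(μ − k_d) = 1/(0.2581 − 0.0895) = 1/0.1686 = 5.931 d.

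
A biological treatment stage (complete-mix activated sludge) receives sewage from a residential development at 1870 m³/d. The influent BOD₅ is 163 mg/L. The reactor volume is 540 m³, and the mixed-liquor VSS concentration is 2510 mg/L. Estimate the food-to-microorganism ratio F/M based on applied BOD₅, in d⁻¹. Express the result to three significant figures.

F/M ≈ 0.225 d⁻¹

F/M = Q·S₀ / (V·X) = 1870 × 163 / (540.0 × 2510) = 0.2249 g BOD₅·(g VSS·d)⁻¹.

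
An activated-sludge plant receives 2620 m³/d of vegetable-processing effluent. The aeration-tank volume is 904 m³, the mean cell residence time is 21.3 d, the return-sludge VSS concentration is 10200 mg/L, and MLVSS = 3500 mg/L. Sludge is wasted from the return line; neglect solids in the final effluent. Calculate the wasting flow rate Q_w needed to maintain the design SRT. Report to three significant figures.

Wasting from the return line (neglecting effluent solids): Q_w = V·X / (θ_c·X_r) = 904.0 × 3500 / (21.3 × 10200) = 14.56 m³/d.

Q_w ≈ 14.6 m³/d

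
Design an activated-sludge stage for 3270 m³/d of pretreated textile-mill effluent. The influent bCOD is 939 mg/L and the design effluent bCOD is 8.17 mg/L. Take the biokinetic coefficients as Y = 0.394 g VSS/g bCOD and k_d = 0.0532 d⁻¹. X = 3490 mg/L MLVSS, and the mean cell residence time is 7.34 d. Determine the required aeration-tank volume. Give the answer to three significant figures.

From the SRT design equation V = Y Q (S₀−S) θ_c / [X (1 + k_d θ_c)] = 0.394 × 3270 × (939 − 8.17) × 7.34 / [3490 × (1 + 0.0532 × 7.34)] = 8.8×10^6 / 4853 = 1814 m³.

V ≈ 1810 m³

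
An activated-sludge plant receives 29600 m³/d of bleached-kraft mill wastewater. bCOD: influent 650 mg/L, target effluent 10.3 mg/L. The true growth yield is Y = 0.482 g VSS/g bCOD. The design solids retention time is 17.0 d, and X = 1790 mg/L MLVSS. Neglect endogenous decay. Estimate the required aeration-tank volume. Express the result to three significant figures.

V ≈ 86700 m³

Biomass mass balance (decay neglected): V·X = Y·Q·(S₀ − S)·θ_c, so V = 0.482 × 29600 × (650 − 10.3) × 17.0 / 1790 = 86678 m³.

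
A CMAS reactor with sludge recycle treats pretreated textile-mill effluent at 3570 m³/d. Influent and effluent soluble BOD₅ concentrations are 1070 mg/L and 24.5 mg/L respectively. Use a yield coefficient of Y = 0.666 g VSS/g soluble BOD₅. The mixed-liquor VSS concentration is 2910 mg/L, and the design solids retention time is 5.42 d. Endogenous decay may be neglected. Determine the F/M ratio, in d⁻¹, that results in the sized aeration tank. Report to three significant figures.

Biomass mass balance (decay neglected): V·X = Y·Q·(S₀ − S)·θ_c, so V = 0.666 × 3570 × (1070 − 24.5) × 5.42 / 2910 = 4630 m³.
F/M = Q·S₀ / (V·X) = 3570 × 1070 / (4630 × 2910) = 0.2835 g soluble BOD₅·(g VSS·d)⁻¹.

F/M ≈ 0.284 d⁻¹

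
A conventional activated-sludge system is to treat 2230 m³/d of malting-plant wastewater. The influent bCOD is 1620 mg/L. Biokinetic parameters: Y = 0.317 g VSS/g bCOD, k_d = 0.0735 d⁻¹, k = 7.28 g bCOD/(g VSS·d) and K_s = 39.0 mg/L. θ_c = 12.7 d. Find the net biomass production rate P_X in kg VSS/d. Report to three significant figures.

From the Monod/SRT balance for a CMAS, S = K_s·(1+k_d θ_c)/[θ_c·(Y k − k_d) − 1] = 39.0 × (1 + 0.0735 × 12.7) / [12.7 × (0.317 × 7.28 − 0.0735) − 1] = 75.40 / 27.38 = 2.754 mg/L.
Observed yield with endogenous decay: Y_obs = Y / (1 + k_d·θ_c) = 0.317 / (1 + 0.0735 × 12.7) = 0.317 / 1.933 = 0.1640 g VSS/g bCOD.
Substrate removed = Q·(S₀ − S) = 2230 m³/d × (1620 − 2.75) g/m³ = 3.61×10^6 g/d = 3606 kg/d.
Biomass produced: P_X = Y_obs·Q·ΔS = 0.1640 × 3606 ≈ 591.3 kg VSS/d.

P_X ≈ 591 kg VSS/d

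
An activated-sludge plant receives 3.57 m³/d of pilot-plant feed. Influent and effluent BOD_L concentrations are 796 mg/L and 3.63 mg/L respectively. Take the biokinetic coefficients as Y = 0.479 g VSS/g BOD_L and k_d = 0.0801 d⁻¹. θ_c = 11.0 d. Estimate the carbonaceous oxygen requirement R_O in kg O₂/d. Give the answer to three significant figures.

R_O ≈ 1.81 kg O₂/d

Observed yield with endogenous decay: Y_obs = Y / (1 + k_d·θ_c) = 0.479 / (1 + 0.0801 × 11.0) = 0.479 / 1.881 = 0.2546 g VSS/g BOD_L.
Mass of BOD_L removed per day: Q(S₀ − S) = 3.57 × 792.4 g/m³ = 2.829 kg/d.
Net sludge production P_X = 0.2546 × 2.829 = 0.7203 kg VSS/d.
R_O = Q·(S₀ − S) − 1.42·P_X = 2.829 − 1.42 × 0.7203 = 1.806 kg O₂/d.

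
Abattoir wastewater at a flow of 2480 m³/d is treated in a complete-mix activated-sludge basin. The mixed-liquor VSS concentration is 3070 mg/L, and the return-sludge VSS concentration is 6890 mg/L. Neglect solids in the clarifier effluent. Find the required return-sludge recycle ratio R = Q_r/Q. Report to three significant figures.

R ≈ 0.804

Solids balance on the clarifier gives (1+R)X = R·X_r, so R = X/(X_r − X) = 3070 / (6890 − 3070) = 0.8037.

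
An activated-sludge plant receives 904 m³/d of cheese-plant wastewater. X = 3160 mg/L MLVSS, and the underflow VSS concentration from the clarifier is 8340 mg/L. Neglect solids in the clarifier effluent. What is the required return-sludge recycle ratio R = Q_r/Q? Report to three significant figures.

R ≈ 0.610

R = Q_r/Q = X/(X_r − X) = 3160 / (8340 − 3160) = 0.6100.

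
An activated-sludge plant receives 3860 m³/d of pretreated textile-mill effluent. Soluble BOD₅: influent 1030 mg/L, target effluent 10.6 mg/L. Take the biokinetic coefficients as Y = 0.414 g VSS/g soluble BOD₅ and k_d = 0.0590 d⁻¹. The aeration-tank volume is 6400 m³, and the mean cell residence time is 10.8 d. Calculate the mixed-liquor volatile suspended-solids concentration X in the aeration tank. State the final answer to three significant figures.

Solving the biomass balance for X: X = Y Q (S₀−S) θ_c / [V (1+k_d θ_c)] = 0.414 × 3860 × (1030 − 10.6) × 10.8 / [6400 × (1 + 0.0590 × 10.8)] = 1679 mg/L.

X ≈ 1680 mg/L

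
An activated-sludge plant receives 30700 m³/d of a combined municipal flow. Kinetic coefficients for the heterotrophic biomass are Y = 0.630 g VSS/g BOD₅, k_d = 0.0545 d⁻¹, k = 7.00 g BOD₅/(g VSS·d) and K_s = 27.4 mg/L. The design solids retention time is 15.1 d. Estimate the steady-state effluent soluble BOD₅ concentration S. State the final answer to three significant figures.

S ≈ 0.771 mg/L

Effluent substrate depends only on kinetics and SRT: S = K_s(1 + k_d θ_c) / [θ_c(Yk − k_d) − 1] = 27.4 × (1 + 0.0545 × 15.1) / [15.1 × (0.630 × 7.00 − 0.0545) − 1] = 49.95 / 64.77 = 0.7712 mg/L.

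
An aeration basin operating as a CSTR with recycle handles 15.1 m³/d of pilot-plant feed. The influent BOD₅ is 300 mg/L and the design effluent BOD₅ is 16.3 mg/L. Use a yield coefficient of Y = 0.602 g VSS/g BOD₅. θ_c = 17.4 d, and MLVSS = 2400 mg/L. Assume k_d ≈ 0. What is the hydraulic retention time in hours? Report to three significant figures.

τ ≈ 29.7 h

With k_d = 0 the design equation reduces to V = Y Q (S₀−S) θ_c / X = 0.602 × 15.1 × (300 − 16.3) × 17.4 / 2400 = 18.70 m³.
Hydraulic retention time τ = V/Q = 18.70 / 15.1 = 1.238 d = 29.72 h.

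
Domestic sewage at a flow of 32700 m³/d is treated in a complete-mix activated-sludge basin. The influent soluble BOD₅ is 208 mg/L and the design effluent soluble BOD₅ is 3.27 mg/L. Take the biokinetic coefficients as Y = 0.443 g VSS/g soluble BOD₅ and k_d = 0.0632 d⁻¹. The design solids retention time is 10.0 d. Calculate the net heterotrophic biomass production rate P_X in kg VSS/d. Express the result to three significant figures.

P_X ≈ 1820 kg VSS/d

Observed yield with endogenous decay: Y_obs = Y / (1 + k_d·θ_c) = 0.443 / (1 + 0.0632 × 10.0) = 0.443 / 1.632 = 0.2714 g VSS/g soluble BOD₅.
Mass of soluble BOD₅ removed per day: Q(S₀ − S) = 32700 × 204.7 g/m³ = 6695 kg/d.
So the net sludge growth is P_X = 0.2714 × 6695 = 1817 kg VSS/d.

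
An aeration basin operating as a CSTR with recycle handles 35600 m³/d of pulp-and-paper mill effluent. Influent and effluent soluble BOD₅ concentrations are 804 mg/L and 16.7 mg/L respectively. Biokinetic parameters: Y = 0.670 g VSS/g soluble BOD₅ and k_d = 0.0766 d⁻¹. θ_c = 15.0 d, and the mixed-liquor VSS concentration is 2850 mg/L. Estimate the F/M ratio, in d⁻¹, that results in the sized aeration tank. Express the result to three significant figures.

Rearranging the biomass balance for a CMAS with decay, V = Y·Q·ΔS·θ_c / [X·(1+k_d θ_c)] = 0.670 × 35600 × (804 − 16.7) × 15.0 / [2850 × (1 + 0.0766 × 15.0)] = 2.82×10^8 / 6125 = 45991 m³.
F/M = applied load / biomass = Q·S₀/(V·X) = 35600 × 804 / (45991 × 2850) = 0.2184 d⁻¹.

F/M ≈ 0.218 d⁻¹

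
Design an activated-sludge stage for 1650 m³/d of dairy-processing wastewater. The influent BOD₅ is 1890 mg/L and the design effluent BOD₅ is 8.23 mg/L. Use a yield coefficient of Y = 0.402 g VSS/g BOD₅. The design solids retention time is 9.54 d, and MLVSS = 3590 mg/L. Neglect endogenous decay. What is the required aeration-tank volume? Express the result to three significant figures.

V ≈ 3320 m³

Biomass mass balance (decay neglected): V·X = Y·Q·(S₀ − S)·θ_c, so V = 0.402 × 1650 × (1890 − 8.23) × 9.54 / 3590 = 3317 m³.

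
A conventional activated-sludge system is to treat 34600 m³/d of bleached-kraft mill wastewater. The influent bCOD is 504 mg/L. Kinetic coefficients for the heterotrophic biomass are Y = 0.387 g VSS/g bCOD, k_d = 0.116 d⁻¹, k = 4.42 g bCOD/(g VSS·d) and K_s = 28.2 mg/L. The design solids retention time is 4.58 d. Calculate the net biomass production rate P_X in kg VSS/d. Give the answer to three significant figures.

P_X ≈ 4350 kg VSS/d

Effluent substrate depends only on kinetics and SRT: S = K_s(1 + k_d θ_c) / [θ_c(Yk − k_d) − 1] = 28.2 × (1 + 0.116 × 4.58) / [4.58 × (0.387 × 4.42 − 0.116) − 1] = 43.18 / 6.303 = 6.851 mg/L.
The observed yield is Y_obs = Y/(1 + k_d·θ_c) = 0.387 / (1 + 0.116 × 4.58) = 0.387 / 1.531 = 0.2527 g VSS per g bCOD removed.
Substrate removed = Q·(S₀ − S) = 34600 m³/d × (504 − 6.85) g/m³ = 1.72×10^7 g/d = 17201 kg/d.
Biomass produced: P_X = Y_obs·Q·ΔS = 0.2527 × 17201 ≈ 4347 kg VSS/d.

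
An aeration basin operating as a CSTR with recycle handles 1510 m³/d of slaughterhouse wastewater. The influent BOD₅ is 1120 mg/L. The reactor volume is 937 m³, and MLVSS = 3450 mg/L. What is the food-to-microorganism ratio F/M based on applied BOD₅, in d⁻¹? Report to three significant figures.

F/M ≈ 0.523 d⁻¹

F/M = Q·S₀ / (V·X) = 1510 × 1120 / (937.0 × 3450) = 0.5232 g BOD₅·(g VSS·d)⁻¹.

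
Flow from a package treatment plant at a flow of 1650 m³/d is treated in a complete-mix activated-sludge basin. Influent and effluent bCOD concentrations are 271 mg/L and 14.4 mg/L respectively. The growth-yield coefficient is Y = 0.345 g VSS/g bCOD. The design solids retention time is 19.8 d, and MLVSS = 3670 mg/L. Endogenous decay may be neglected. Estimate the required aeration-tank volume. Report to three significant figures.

Biomass mass balance (decay neglected): V·X = Y·Q·(S₀ − S)·θ_c, so V = 0.345 × 1650 × (271 − 14.4) × 19.8 / 3670 = 788.1 m³.

V ≈ 788 m³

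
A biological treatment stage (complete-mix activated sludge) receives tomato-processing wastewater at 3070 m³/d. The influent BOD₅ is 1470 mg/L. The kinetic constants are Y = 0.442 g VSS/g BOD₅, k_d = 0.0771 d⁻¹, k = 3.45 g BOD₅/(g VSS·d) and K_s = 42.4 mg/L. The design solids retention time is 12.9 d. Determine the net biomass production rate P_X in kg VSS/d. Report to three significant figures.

From the Monod/SRT balance for a CMAS, S = K_s·(1+k_d θ_c)/[θ_c·(Y k − k_d) − 1] = 42.4 × (1 + 0.0771 × 12.9) / [12.9 × (0.442 × 3.45 − 0.0771) − 1] = 84.57 / 17.68 = 4.784 mg/L.
Y_obs = Y / (1 + k_d θ_c) = 0.442 / (1 + 0.0771 × 12.9) = 0.442 / 1.995 = 0.2216.
Q·(S₀ − S) = 3070 × (1470 − 4.78) × 10⁻³ = 4498 kg/d removed.
P_X = Y_obs · Q(S₀ − S) = 0.2216 × 4498 = 996.8 kg VSS/d.

P_X ≈ 997 kg VSS/d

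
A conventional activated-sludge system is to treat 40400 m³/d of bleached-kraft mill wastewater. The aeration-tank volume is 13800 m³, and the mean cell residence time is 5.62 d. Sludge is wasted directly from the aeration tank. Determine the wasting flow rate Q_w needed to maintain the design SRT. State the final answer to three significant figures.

Q_w ≈ 2460 m³/d

Wasting from the aeration tank: Q_w = V / θ_c = 13800 / 5.62 = 2456 m³/d.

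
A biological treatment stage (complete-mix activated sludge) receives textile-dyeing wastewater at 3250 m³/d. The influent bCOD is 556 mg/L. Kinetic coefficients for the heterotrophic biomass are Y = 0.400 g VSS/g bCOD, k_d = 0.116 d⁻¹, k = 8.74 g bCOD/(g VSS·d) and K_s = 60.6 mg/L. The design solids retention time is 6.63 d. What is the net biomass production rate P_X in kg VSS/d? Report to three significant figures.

Effluent substrate depends only on kinetics and SRT: S = K_s(1 + k_d θ_c) / [θ_c(Yk − k_d) − 1] = 60.6 × (1 + 0.116 × 6.63) / [6.63 × (0.400 × 8.74 − 0.116) − 1] = 107.2 / 21.41 = 5.007 mg/L.
The observed yield is Y_obs = Y/(1 + k_d·θ_c) = 0.400 / (1 + 0.116 × 6.63) = 0.400 / 1.769 = 0.2261 g VSS per g bCOD removed.
ΔS = 556 − 5.01 = 551.0 mg/L, so the substrate removal rate is 3250 × 551.0/1000 = 1791 kg bCOD/d.
Biomass produced: P_X = Y_obs·Q·ΔS = 0.2261 × 1791 ≈ 404.9 kg VSS/d.

P_X ≈ 405 kg VSS/d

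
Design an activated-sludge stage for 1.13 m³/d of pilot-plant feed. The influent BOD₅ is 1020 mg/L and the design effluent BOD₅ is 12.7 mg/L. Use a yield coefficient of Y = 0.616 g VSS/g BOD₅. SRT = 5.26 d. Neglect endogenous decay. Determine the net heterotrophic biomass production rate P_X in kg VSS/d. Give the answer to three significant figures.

P_X ≈ 0.701 kg VSS/d

With endogenous decay neglected, the observed yield equals the true yield: Y_obs = Y = 0.616 g VSS/g BOD₅.
Q·(S₀ − S) = 1.13 × (1020 − 12.7) × 10⁻³ = 1.138 kg/d removed.
P_X = Y_obs · Q(S₀ − S) = 0.6160 × 1.138 = 0.7012 kg VSS/d.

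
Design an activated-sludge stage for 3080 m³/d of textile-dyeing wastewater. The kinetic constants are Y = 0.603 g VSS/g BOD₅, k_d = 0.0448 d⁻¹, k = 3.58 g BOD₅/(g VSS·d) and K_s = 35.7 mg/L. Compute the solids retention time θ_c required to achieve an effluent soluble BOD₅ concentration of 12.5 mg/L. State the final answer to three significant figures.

θ_c ≈ 1.94 d

At the target effluent, Y k S/(K_s+S) = 0.603×3.58×12.5/48.20 = 0.5598 d⁻¹.
1/θ_c = 0.5598 − 0.0448 = 0.5150 d⁻¹, so θ_c = 1.942 d.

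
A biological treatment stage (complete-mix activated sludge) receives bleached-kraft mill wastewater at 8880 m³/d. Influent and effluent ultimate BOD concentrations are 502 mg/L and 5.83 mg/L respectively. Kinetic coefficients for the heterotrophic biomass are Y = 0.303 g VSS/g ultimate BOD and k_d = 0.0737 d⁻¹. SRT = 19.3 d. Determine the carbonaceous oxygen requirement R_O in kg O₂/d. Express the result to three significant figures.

Y_obs = Y / (1 + k_d θ_c) = 0.303 / (1 + 0.0737 × 19.3) = 0.303 / 2.422 = 0.1251.
ΔS = 502 − 5.83 = 496.2 mg/L, so the substrate removal rate is 8880 × 496.2/1000 = 4406 kg ultimate BOD/d.
Biomass synthesised: P_X = Y_obs × 4406 = 551.1 kg VSS/d.
Carbonaceous O₂ demand = substrate oxidised − cell-mass equivalent = 4406 − 1.42 × 551.1 = 3623 kg O₂/d.

R_O ≈ 3620 kg O₂/d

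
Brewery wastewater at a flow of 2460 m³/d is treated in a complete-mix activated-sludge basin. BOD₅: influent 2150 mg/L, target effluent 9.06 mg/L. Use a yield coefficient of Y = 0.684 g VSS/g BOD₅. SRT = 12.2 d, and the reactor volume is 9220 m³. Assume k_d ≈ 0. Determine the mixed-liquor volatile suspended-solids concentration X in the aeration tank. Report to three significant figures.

X ≈ 4770 mg/L

From V·X = Y·Q·(S₀ − S)·θ_c (decay neglected): X = 0.684 × 2460 × (2150 − 9.06) × 12.2 / 9220 = 4767 mg/L.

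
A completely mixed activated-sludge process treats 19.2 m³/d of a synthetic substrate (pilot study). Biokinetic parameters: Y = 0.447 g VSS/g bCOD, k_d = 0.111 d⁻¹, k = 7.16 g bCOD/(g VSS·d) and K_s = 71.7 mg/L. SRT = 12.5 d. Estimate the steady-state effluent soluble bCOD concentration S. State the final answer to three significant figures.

From the Monod/SRT balance for a CMAS, S = K_s·(1+k_d θ_c)/[θ_c·(Y k − k_d) − 1] = 71.7 × (1 + 0.111 × 12.5) / [12.5 × (0.447 × 7.16 − 0.111) − 1] = 171.2 / 37.62 = 4.550 mg/L.

S ≈ 4.55 mg/L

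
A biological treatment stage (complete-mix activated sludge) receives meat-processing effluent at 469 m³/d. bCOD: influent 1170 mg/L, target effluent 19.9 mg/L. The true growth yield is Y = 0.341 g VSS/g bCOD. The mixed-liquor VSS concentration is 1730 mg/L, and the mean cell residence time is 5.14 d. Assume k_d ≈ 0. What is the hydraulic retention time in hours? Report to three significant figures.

τ ≈ 28.0 h

Biomass mass balance (decay neglected): V·X = Y·Q·(S₀ − S)·θ_c, so V = 0.341 × 469 × (1170 − 19.9) × 5.14 / 1730 = 546.5 m³.
Hydraulic retention time τ = V/Q = 546.5 / 469 = 1.165 d = 27.97 h.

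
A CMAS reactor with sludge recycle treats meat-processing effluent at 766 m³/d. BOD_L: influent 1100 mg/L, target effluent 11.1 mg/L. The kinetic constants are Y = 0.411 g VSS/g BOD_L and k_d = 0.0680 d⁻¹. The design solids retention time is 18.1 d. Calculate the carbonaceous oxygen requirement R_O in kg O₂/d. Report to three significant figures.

R_O ≈ 616 kg O₂/d

The observed yield is Y_obs = Y/(1 + k_d·θ_c) = 0.411 / (1 + 0.0680 × 18.1) = 0.411 / 2.231 = 0.1842 g VSS per g BOD_L removed.
Substrate removed = Q·(S₀ − S) = 766 m³/d × (1100 − 11.1) g/m³ = 8.34×10^5 g/d = 834.1 kg/d.
Biomass synthesised: P_X = Y_obs × 834.1 = 153.7 kg VSS/d.
R_O = Q·ΔS − 1.42 P_X = 834.1 − 218.2 = 615.9 kg O₂/d.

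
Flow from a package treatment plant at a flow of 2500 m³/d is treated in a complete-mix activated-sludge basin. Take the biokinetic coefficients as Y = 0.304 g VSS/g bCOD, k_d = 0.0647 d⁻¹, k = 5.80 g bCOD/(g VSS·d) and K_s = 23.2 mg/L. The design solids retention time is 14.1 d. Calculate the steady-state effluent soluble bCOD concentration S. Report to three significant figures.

For a completely mixed reactor with recycle the Lawrence–McCarty relation gives S = K_s·(1 + k_d·θ_c) / [θ_c·(Y·k − k_d) − 1] = 23.2 × (1 + 0.0647 × 14.1) / [14.1 × (0.304 × 5.80 − 0.0647) − 1] = 44.36 / 22.95 = 1.933 mg/L.

S ≈ 1.93 mg/L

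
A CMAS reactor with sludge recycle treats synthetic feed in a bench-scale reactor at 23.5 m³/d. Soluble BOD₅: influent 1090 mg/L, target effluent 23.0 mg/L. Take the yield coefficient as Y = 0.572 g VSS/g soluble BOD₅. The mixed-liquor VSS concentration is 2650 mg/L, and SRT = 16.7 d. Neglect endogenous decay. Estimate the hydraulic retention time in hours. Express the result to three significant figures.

τ ≈ 92.3 h

V·X = Y·Q·ΔS·θ_c gives V = 0.572 × 23.5 × (1090 − 23.0) × 16.7 / 2650 = 90.39 m³.
Hydraulic retention time τ = V/Q = 90.39 / 23.5 = 3.846 d = 92.31 h.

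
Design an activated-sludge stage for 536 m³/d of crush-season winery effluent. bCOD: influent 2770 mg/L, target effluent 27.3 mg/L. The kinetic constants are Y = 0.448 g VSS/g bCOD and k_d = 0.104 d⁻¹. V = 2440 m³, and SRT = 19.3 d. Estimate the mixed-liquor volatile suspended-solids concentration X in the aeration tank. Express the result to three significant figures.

X = Y·Q·ΔS·θ_c / [V·(1 + k_d θ_c)] = 0.448 × 536 × (2770 − 27.3) × 19.3 / [2440 × (1 + 0.104 × 19.3)] = 1732 mg/L.

X ≈ 1730 mg/L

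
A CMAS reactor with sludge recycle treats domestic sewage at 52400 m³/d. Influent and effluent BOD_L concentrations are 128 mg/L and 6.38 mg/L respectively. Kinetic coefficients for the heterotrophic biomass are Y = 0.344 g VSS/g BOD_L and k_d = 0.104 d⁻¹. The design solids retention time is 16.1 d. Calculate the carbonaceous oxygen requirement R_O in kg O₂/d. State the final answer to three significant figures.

Correct the yield for decay: Y_obs = Y/(1 + k_d θ_c) = 0.344 / (1 + 0.104 × 16.1) = 0.344 / 2.674 = 0.1286.
Substrate removed = Q·(S₀ − S) = 52400 m³/d × (128 − 6.38) g/m³ = 6.37×10^6 g/d = 6373 kg/d.
Biomass synthesised: P_X = Y_obs × 6373 = 819.7 kg VSS/d.
R_O = Q·ΔS − 1.42 P_X = 6373 − 1164 = 5209 kg O₂/d.

R_O ≈ 5210 kg O₂/d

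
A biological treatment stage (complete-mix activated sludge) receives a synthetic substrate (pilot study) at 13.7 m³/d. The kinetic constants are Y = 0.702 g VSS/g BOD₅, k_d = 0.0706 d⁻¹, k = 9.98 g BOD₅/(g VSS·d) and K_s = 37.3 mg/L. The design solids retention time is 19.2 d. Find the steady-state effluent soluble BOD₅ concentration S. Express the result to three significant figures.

S ≈ 0.665 mg/L

For a completely mixed reactor with recycle the Lawrence–McCarty relation gives S = K_s·(1 + k_d·θ_c) / [θ_c·(Y·k − k_d) − 1] = 37.3 × (1 + 0.0706 × 19.2) / [19.2 × (0.702 × 9.98 − 0.0706) − 1] = 87.86 / 132.2 = 0.6648 mg/L.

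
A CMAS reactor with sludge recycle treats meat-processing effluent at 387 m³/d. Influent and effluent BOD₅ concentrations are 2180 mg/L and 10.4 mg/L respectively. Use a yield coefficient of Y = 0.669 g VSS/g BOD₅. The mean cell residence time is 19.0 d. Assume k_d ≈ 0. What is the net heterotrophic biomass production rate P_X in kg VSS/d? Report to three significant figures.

P_X ≈ 562 kg VSS/d

With endogenous decay neglected, the observed yield equals the true yield: Y_obs = Y = 0.669 g VSS/g BOD₅.
Substrate removed = Q·(S₀ − S) = 387 m³/d × (2180 − 10.4) g/m³ = 8.4×10^5 g/d = 839.6 kg/d.
Biomass produced: P_X = Y_obs·Q·ΔS = 0.6690 × 839.6 ≈ 561.7 kg VSS/d.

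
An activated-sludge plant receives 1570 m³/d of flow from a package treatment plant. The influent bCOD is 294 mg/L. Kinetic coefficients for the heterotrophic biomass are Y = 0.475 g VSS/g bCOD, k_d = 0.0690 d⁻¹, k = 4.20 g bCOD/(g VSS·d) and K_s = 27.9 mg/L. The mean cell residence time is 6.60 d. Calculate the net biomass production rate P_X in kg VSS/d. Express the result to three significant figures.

From the Monod/SRT balance for a CMAS, S = K_s·(1+k_d θ_c)/[θ_c·(Y k − k_d) − 1] = 27.9 × (1 + 0.0690 × 6.60) / [6.60 × (0.475 × 4.20 − 0.0690) − 1] = 40.61 / 11.71 = 3.467 mg/L.
Correct the yield for decay: Y_obs = Y/(1 + k_d θ_c) = 0.475 / (1 + 0.0690 × 6.60) = 0.475 / 1.455 = 0.3264.
Substrate removed = Q·(S₀ − S) = 1570 m³/d × (294 − 3.47) g/m³ = 4.56×10^5 g/d = 456.1 kg/d.
Net biomass production P_X = Y_obs × Q·(S₀ − S) = 0.3264 × 456.1 = 148.9 kg VSS/d.

P_X ≈ 149 kg VSS/d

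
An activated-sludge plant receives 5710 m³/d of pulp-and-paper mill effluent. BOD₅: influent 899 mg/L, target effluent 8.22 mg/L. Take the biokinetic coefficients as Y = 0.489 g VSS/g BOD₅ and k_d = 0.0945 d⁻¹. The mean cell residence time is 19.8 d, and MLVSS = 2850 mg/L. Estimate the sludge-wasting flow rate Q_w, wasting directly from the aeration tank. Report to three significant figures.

Steady-state biomass mass balance: V·X·(1 + k_d·θ_c) = Y·Q·(S₀ − S)·θ_c, so V = 0.489 × 5710 × (899 − 8.22) × 19.8 / [2850 × (1 + 0.0945 × 19.8)] = 4.92×10^7 / 8183 = 6018 m³.
With mixed-liquor wasting, θ_c = V/Q_w, so Q_w = V/θ_c = 6018/19.8 = 304.0 m³/d.

Q_w ≈ 304 m³/d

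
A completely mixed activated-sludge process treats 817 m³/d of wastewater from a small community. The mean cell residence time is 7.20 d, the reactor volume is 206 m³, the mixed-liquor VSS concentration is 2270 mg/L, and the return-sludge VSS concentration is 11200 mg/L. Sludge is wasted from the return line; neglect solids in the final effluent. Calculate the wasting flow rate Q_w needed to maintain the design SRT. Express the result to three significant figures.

Q_w ≈ 5.80 m³/d

θ_c = V·X/(Q_w·X_r) when wasting from the recycle, so Q_w = V·X/(θ_c·X_r) = 206.0 × 2270 / (7.20 × 11200) = 5.799 m³/d.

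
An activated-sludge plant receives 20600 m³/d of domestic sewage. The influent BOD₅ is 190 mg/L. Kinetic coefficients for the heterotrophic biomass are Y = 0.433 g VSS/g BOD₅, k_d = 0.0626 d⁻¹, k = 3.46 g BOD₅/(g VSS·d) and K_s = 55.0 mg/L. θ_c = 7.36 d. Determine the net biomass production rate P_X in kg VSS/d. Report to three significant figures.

P_X ≈ 1110 kg VSS/d

From the Monod/SRT balance for a CMAS, S = K_s·(1+k_d θ_c)/[θ_c·(Y k − k_d) − 1] = 55.0 × (1 + 0.0626 × 7.36) / [7.36 × (0.433 × 3.46 − 0.0626) − 1] = 80.34 / 9.566 = 8.399 mg/L.
Observed yield with endogenous decay: Y_obs = Y / (1 + k_d·θ_c) = 0.433 / (1 + 0.0626 × 7.36) = 0.433 / 1.461 = 0.2964 g VSS/g BOD₅.
Substrate removed = Q·(S₀ − S) = 20600 m³/d × (190 − 8.40) g/m³ = 3.74×10^6 g/d = 3741 kg/d.
P_X = Y_obs · Q(S₀ − S) = 0.2964 × 3741 = 1109 kg VSS/d.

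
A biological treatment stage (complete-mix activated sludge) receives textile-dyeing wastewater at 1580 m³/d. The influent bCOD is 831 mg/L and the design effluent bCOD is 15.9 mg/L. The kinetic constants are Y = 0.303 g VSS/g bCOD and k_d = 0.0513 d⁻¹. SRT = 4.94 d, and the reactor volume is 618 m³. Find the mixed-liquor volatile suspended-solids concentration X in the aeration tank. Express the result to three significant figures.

From V·X·(1 + k_d·θ_c) = Y·Q·(S₀ − S)·θ_c: X = 0.303 × 1580 × (831 − 15.9) × 4.94 / [618 × (1 + 0.0513 × 4.94)] = 2489 mg/L.

X ≈ 2490 mg/L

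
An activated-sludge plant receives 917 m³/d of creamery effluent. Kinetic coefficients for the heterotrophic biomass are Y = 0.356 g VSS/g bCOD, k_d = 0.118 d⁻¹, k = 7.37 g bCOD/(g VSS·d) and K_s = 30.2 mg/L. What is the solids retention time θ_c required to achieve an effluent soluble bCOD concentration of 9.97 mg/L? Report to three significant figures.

θ_c ≈ 1.88 d

From 1/θ_c = Y·k·S/(K_s + S) − k_d: Y·k·S/(K_s+S) = 0.356 × 7.37 × 9.97 / (30.2 + 9.97) = 0.6512 d⁻¹.
1/θ_c = 0.6512 − 0.118 = 0.5332 d⁻¹, so θ_c = 1.875 d.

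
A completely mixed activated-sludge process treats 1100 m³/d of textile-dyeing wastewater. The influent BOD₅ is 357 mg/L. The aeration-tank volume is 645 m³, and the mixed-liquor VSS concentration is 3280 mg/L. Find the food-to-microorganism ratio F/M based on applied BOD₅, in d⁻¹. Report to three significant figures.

F/M ≈ 0.186 d⁻¹

F/M = Q·S₀ / (V·X) = 1100 × 357 / (645.0 × 3280) = 0.1856 g BOD₅·(g VSS·d)⁻¹.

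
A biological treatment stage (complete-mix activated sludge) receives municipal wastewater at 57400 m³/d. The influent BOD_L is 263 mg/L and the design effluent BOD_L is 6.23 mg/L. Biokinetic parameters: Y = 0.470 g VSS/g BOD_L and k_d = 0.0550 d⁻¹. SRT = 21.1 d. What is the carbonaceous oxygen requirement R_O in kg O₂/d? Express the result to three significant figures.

R_O ≈ 10200 kg O₂/d

Y_obs = Y / (1 + k_d θ_c) = 0.470 / (1 + 0.0550 × 21.1) = 0.470 / 2.160 = 0.2175.
Q·(S₀ − S) = 57400 × (263 − 6.23) × 10⁻³ = 14739 kg/d removed.
Net sludge production P_X = 0.2175 × 14739 = 3206 kg VSS/d.
Carbonaceous O₂ demand = substrate oxidised − cell-mass equivalent = 14739 − 1.42 × 3206 = 10186 kg O₂/d.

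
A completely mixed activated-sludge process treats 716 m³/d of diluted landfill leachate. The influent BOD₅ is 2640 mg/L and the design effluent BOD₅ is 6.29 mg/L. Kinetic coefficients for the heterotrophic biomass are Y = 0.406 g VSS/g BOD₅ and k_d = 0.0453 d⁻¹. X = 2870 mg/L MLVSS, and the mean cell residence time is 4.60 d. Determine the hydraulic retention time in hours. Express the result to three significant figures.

From the SRT design equation V = Y Q (S₀−S) θ_c / [X (1 + k_d θ_c)] = 0.406 × 716 × (2640 − 6.29) × 4.60 / [2870 × (1 + 0.0453 × 4.60)] = 3.52×10^6 / 3468 = 1015 m³.
HRT = V/Q = 1015 m³ / 716 m³·d⁻¹ = 1.418 d × 24 = 34.04 h.

τ ≈ 34.0 h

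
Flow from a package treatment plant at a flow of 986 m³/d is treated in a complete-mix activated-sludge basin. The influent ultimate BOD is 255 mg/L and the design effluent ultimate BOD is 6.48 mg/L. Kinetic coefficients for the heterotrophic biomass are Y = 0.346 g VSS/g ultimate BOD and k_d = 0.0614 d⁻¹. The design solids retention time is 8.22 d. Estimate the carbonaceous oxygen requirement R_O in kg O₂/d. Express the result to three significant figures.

The observed yield is Y_obs = Y/(1 + k_d·θ_c) = 0.346 / (1 + 0.0614 × 8.22) = 0.346 / 1.505 = 0.2299 g VSS per g ultimate BOD removed.
Substrate removed = Q·(S₀ − S) = 986 m³/d × (255 − 6.48) g/m³ = 2.45×10^5 g/d = 245.0 kg/d.
Net sludge production P_X = 0.2299 × 245.0 = 56.35 kg VSS/d.
Carbonaceous O₂ demand = substrate oxidised − cell-mass equivalent = 245.0 − 1.42 × 56.35 = 165.0 kg O₂/d.

R_O ≈ 165 kg O₂/d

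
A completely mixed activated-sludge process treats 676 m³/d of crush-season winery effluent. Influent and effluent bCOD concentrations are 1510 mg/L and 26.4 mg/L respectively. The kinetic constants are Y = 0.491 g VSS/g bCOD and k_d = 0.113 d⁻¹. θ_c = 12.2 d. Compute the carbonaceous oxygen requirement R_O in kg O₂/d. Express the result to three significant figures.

R_O ≈ 709 kg O₂/d

Y_obs = Y / (1 + k_d θ_c) = 0.491 / (1 + 0.113 × 12.2) = 0.491 / 2.379 = 0.2064.
Substrate removed = Q·(S₀ − S) = 676 m³/d × (1510 − 26.4) g/m³ = 1×10^6 g/d = 1003 kg/d.
P_X = Y_obs·Q·(S₀ − S) = 0.2064 × 1003 = 207.0 kg VSS/d.
R_O = Q·ΔS − 1.42 P_X = 1003 − 294.0 = 708.9 kg O₂/d.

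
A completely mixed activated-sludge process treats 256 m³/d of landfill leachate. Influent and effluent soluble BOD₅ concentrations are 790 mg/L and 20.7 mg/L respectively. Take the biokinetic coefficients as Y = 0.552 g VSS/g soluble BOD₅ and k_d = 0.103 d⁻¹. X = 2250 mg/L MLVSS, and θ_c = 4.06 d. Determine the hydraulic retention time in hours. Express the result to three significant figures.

τ ≈ 13.0 h

From the SRT design equation V = Y Q (S₀−S) θ_c / [X (1 + k_d θ_c)] = 0.552 × 256 × (790 − 20.7) × 4.06 / [2250 × (1 + 0.103 × 4.06)] = 4.41×10^5 / 3191 = 138.3 m³.
Hydraulic retention time τ = V/Q = 138.3 / 256 = 0.5403 d = 12.97 h.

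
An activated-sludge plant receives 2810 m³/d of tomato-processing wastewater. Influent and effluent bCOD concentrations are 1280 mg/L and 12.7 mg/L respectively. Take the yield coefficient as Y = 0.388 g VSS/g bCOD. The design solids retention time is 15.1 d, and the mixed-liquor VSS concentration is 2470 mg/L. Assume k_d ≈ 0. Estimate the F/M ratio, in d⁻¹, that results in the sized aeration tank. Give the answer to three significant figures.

F/M ≈ 0.172 d⁻¹

With k_d = 0 the design equation reduces to V = Y Q (S₀−S) θ_c / X = 0.388 × 2810 × (1280 − 12.7) × 15.1 / 2470 = 8447 m³.
Food-to-microorganism ratio F/M = Q S₀ / (V X) = 2810 × 1280 / (8447 × 2470) = 0.1724 d⁻¹.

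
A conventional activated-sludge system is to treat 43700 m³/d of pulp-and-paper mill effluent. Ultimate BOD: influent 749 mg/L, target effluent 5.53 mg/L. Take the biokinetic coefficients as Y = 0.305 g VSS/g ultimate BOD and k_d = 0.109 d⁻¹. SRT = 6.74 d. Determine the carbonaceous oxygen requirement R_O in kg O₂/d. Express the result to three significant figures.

R_O ≈ 24400 kg O₂/d

The observed yield is Y_obs = Y/(1 + k_d·θ_c) = 0.305 / (1 + 0.109 × 6.74) = 0.305 / 1.735 = 0.1758 g VSS per g ultimate BOD removed.
ΔS = 749 − 5.53 = 743.5 mg/L, so the substrate removal rate is 43700 × 743.5/1000 = 32490 kg ultimate BOD/d.
Biomass synthesised: P_X = Y_obs × 32490 = 5713 kg VSS/d.
Carbonaceous O₂ demand = substrate oxidised − cell-mass equivalent = 32490 − 1.42 × 5713 = 24378 kg O₂/d.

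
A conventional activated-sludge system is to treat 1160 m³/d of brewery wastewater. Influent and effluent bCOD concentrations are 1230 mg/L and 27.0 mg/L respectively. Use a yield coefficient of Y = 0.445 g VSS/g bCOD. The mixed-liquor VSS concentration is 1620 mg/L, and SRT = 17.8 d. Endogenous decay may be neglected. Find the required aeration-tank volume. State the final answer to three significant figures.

Biomass mass balance (decay neglected): V·X = Y·Q·(S₀ − S)·θ_c, so V = 0.445 × 1160 × (1230 − 27.0) × 17.8 / 1620 = 6823 m³.

V ≈ 6820 m³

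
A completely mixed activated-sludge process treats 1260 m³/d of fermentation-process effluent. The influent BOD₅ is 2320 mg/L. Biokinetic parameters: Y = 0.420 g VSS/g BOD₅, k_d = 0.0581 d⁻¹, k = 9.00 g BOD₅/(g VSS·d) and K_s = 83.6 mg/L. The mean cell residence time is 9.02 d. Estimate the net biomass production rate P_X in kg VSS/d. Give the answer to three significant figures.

For a completely mixed reactor with recycle the Lawrence–McCarty relation gives S = K_s·(1 + k_d·θ_c) / [θ_c·(Y·k − k_d) − 1] = 83.6 × (1 + 0.0581 × 9.02) / [9.02 × (0.420 × 9.00 − 0.0581) − 1] = 127.4 / 32.57 = 3.912 mg/L.
Observed yield with endogenous decay: Y_obs = Y / (1 + k_d·θ_c) = 0.420 / (1 + 0.0581 × 9.02) = 0.420 / 1.524 = 0.2756 g VSS/g BOD₅.
ΔS = 2320 − 3.91 = 2316 mg/L, so the substrate removal rate is 1260 × 2316/1000 = 2918 kg BOD₅/d.
Biomass produced: P_X = Y_obs·Q·ΔS = 0.2756 × 2918 ≈ 804.2 kg VSS/d.

P_X ≈ 804 kg VSS/d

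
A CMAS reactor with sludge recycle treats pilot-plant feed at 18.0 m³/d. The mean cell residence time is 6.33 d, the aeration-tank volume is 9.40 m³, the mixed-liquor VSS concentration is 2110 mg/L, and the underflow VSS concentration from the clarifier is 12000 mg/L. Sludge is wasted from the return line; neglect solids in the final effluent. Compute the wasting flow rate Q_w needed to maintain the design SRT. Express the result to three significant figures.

Q_w ≈ 0.261 m³/d

Wasting from the return line (neglecting effluent solids): Q_w = V·X / (θ_c·X_r) = 9.400 × 2110 / (6.33 × 12000) = 0.2611 m³/d.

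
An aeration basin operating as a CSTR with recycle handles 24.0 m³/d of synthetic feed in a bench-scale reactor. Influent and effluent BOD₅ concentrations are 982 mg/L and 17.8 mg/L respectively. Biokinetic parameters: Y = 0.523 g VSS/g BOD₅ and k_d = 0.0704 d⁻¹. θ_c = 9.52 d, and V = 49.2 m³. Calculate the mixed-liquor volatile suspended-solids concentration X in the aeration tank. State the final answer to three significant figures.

From V·X·(1 + k_d·θ_c) = Y·Q·(S₀ − S)·θ_c: X = 0.523 × 24.0 × (982 − 17.8) × 9.52 / [49.2 × (1 + 0.0704 × 9.52)] = 1402 mg/L.

X ≈ 1400 mg/L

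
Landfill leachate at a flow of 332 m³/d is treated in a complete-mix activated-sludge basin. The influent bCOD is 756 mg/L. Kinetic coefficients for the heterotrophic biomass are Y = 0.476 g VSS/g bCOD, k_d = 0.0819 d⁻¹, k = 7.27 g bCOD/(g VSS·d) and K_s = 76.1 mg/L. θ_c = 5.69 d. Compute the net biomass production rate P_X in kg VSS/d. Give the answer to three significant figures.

P_X ≈ 80.8 kg VSS/d

Effluent substrate depends only on kinetics and SRT: S = K_s(1 + k_d θ_c) / [θ_c(Yk − k_d) − 1] = 76.1 × (1 + 0.0819 × 5.69) / [5.69 × (0.476 × 7.27 − 0.0819) − 1] = 111.6 / 18.22 = 6.122 mg/L.
Y_obs = Y / (1 + k_d θ_c) = 0.476 / (1 + 0.0819 × 5.69) = 0.476 / 1.466 = 0.3247.
ΔS = 756 − 6.12 = 749.9 mg/L, so the substrate removal rate is 332 × 749.9/1000 = 249.0 kg bCOD/d.
Net biomass production P_X = Y_obs × Q·(S₀ − S) = 0.3247 × 249.0 = 80.84 kg VSS/d.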